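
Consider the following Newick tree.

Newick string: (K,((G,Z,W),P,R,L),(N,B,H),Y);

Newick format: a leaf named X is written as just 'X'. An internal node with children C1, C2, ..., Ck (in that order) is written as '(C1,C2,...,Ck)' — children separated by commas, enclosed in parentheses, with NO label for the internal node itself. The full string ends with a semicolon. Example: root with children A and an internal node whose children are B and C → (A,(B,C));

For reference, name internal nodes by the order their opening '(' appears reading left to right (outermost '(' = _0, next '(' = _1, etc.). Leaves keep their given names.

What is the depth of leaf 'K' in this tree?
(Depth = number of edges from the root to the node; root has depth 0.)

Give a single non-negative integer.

Answer: 1

Derivation:
Newick: (K,((G,Z,W),P,R,L),(N,B,H),Y);
Naming internals by '(' encounter order: outermost '(' = _0, next = _1, ...
Query node: K
Path from root: _0 -> K
Depth of K: 1 (number of edges from root)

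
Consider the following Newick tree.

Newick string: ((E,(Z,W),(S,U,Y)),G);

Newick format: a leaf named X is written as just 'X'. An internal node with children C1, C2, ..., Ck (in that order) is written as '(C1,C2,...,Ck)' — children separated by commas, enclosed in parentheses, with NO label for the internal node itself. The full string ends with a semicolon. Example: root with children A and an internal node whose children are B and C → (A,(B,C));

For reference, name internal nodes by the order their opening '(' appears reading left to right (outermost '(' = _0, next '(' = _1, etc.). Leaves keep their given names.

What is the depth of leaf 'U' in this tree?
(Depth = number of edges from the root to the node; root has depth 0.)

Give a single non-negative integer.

Answer: 3

Derivation:
Newick: ((E,(Z,W),(S,U,Y)),G);
Naming internals by '(' encounter order: outermost '(' = _0, next = _1, ...
Query node: U
Path from root: _0 -> _1 -> _3 -> U
Depth of U: 3 (number of edges from root)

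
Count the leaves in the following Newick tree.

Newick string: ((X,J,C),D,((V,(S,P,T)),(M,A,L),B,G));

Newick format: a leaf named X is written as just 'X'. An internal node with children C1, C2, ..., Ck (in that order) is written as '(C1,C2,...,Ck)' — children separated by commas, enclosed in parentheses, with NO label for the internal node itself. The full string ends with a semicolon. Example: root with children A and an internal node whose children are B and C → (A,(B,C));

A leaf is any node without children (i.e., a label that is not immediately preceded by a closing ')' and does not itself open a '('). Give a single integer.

Newick: ((X,J,C),D,((V,(S,P,T)),(M,A,L),B,G));
Scan left-to-right; a leaf is any maximal label run not followed by '(':
  pos 2: leaf 'X' → count = 1
  pos 4: leaf 'J' → count = 2
  pos 6: leaf 'C' → count = 3
  pos 9: leaf 'D' → count = 4
  pos 13: leaf 'V' → count = 5
  pos 16: leaf 'S' → count = 6
  pos 18: leaf 'P' → count = 7
  pos 20: leaf 'T' → count = 8
  pos 25: leaf 'M' → count = 9
  pos 27: leaf 'A' → count = 10
  pos 29: leaf 'L' → count = 11
  pos 32: leaf 'B' → count = 12
  pos 34: leaf 'G' → count = 13
Total leaves: 13

Answer: 13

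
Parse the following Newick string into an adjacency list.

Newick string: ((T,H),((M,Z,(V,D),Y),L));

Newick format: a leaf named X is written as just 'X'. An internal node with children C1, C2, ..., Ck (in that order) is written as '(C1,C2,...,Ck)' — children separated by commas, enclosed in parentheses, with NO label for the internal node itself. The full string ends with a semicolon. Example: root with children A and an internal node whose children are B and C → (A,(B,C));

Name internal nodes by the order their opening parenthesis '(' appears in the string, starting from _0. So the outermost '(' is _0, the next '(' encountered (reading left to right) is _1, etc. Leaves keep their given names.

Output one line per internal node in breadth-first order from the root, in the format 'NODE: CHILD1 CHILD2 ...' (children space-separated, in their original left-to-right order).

Answer: _0: _1 _2
_1: T H
_2: _3 L
_3: M Z _4 Y
_4: V D

Derivation:
Input: ((T,H),((M,Z,(V,D),Y),L));
Scanning left-to-right, naming '(' by encounter order:
  pos 0: '(' -> open internal node _0 (depth 1)
  pos 1: '(' -> open internal node _1 (depth 2)
  pos 5: ')' -> close internal node _1 (now at depth 1)
  pos 7: '(' -> open internal node _2 (depth 2)
  pos 8: '(' -> open internal node _3 (depth 3)
  pos 13: '(' -> open internal node _4 (depth 4)
  pos 17: ')' -> close internal node _4 (now at depth 3)
  pos 20: ')' -> close internal node _3 (now at depth 2)
  pos 23: ')' -> close internal node _2 (now at depth 1)
  pos 24: ')' -> close internal node _0 (now at depth 0)
Total internal nodes: 5
BFS adjacency from root:
  _0: _1 _2
  _1: T H
  _2: _3 L
  _3: M Z _4 Y
  _4: V D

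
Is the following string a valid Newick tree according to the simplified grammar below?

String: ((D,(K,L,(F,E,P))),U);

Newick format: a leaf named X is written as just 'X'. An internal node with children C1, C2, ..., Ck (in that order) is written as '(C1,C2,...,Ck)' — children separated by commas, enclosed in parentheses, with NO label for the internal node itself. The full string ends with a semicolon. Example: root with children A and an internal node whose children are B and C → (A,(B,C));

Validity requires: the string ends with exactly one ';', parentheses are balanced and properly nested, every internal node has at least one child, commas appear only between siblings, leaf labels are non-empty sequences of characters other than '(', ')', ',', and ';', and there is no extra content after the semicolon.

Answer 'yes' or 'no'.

Input: ((D,(K,L,(F,E,P))),U);
Paren balance: 4 '(' vs 4 ')' OK
Ends with single ';': True
Full parse: OK
Valid: True

Answer: yes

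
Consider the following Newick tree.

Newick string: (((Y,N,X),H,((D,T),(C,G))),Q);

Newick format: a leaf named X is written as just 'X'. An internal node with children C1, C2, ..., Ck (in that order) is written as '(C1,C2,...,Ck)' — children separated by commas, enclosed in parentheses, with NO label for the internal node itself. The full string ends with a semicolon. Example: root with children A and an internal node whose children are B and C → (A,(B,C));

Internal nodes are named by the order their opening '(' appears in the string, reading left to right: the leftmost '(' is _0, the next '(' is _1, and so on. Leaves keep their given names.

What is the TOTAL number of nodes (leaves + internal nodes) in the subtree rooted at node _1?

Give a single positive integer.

Answer: 13

Derivation:
Newick: (((Y,N,X),H,((D,T),(C,G))),Q);
Locate _1: it is the '(' at position 1 (the 2nd '(' reading left to right).
Query: subtree rooted at _1
_1: subtree_size = 1 + 12
  _2: subtree_size = 1 + 3
    Y: subtree_size = 1 + 0
    N: subtree_size = 1 + 0
    X: subtree_size = 1 + 0
  H: subtree_size = 1 + 0
  _3: subtree_size = 1 + 6
    _4: subtree_size = 1 + 2
      D: subtree_size = 1 + 0
      T: subtree_size = 1 + 0
    _5: subtree_size = 1 + 2
      C: subtree_size = 1 + 0
      G: subtree_size = 1 + 0
Total subtree size of _1: 13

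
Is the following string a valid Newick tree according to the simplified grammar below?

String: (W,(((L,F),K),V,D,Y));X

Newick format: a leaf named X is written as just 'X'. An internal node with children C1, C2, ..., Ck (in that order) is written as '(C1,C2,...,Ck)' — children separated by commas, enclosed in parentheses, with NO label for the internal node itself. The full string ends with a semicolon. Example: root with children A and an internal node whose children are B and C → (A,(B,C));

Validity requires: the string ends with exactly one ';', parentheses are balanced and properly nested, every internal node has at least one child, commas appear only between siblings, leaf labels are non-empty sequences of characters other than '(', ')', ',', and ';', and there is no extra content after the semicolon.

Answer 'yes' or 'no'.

Input: (W,(((L,F),K),V,D,Y));X
Paren balance: 4 '(' vs 4 ')' OK
Ends with single ';': False
Full parse: FAILS (must end with ;)
Valid: False

Answer: no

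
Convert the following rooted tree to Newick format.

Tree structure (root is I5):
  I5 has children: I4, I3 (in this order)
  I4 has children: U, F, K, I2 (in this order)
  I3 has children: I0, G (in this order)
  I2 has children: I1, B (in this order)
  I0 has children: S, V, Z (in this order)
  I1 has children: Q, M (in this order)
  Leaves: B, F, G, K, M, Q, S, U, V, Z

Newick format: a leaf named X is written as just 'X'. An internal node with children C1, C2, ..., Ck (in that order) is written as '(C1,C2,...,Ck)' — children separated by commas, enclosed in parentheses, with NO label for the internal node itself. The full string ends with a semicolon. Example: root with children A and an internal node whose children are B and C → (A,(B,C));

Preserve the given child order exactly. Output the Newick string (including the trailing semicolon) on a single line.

Answer: ((U,F,K,((Q,M),B)),((S,V,Z),G));

Derivation:
internal I5 with children ['I4', 'I3']
  internal I4 with children ['U', 'F', 'K', 'I2']
    leaf 'U' → 'U'
    leaf 'F' → 'F'
    leaf 'K' → 'K'
    internal I2 with children ['I1', 'B']
      internal I1 with children ['Q', 'M']
        leaf 'Q' → 'Q'
        leaf 'M' → 'M'
      → '(Q,M)'
      leaf 'B' → 'B'
    → '((Q,M),B)'
  → '(U,F,K,((Q,M),B))'
  internal I3 with children ['I0', 'G']
    internal I0 with children ['S', 'V', 'Z']
      leaf 'S' → 'S'
      leaf 'V' → 'V'
      leaf 'Z' → 'Z'
    → '(S,V,Z)'
    leaf 'G' → 'G'
  → '((S,V,Z),G)'
→ '((U,F,K,((Q,M),B)),((S,V,Z),G))'
Final: ((U,F,K,((Q,M),B)),((S,V,Z),G));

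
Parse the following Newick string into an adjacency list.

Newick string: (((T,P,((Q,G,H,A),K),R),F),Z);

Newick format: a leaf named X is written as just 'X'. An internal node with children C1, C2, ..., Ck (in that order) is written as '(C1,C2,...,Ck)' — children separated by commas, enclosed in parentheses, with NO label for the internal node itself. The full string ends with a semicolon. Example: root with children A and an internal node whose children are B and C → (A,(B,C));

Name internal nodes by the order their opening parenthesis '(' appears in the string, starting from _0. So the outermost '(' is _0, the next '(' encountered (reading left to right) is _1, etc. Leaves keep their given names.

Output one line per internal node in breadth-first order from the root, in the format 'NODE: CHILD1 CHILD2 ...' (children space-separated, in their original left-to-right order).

Input: (((T,P,((Q,G,H,A),K),R),F),Z);
Scanning left-to-right, naming '(' by encounter order:
  pos 0: '(' -> open internal node _0 (depth 1)
  pos 1: '(' -> open internal node _1 (depth 2)
  pos 2: '(' -> open internal node _2 (depth 3)
  pos 7: '(' -> open internal node _3 (depth 4)
  pos 8: '(' -> open internal node _4 (depth 5)
  pos 16: ')' -> close internal node _4 (now at depth 4)
  pos 19: ')' -> close internal node _3 (now at depth 3)
  pos 22: ')' -> close internal node _2 (now at depth 2)
  pos 25: ')' -> close internal node _1 (now at depth 1)
  pos 28: ')' -> close internal node _0 (now at depth 0)
Total internal nodes: 5
BFS adjacency from root:
  _0: _1 Z
  _1: _2 F
  _2: T P _3 R
  _3: _4 K
  _4: Q G H A

Answer: _0: _1 Z
_1: _2 F
_2: T P _3 R
_3: _4 K
_4: Q G H A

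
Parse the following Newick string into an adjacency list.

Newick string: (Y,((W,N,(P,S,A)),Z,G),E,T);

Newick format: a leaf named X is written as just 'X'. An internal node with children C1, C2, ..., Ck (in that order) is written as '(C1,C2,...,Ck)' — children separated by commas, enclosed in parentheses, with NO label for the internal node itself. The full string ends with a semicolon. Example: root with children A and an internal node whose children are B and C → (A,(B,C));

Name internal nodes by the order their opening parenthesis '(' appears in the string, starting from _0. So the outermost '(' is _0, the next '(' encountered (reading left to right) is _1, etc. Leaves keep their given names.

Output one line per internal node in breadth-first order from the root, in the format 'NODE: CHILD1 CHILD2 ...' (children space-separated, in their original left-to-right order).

Answer: _0: Y _1 E T
_1: _2 Z G
_2: W N _3
_3: P S A

Derivation:
Input: (Y,((W,N,(P,S,A)),Z,G),E,T);
Scanning left-to-right, naming '(' by encounter order:
  pos 0: '(' -> open internal node _0 (depth 1)
  pos 3: '(' -> open internal node _1 (depth 2)
  pos 4: '(' -> open internal node _2 (depth 3)
  pos 9: '(' -> open internal node _3 (depth 4)
  pos 15: ')' -> close internal node _3 (now at depth 3)
  pos 16: ')' -> close internal node _2 (now at depth 2)
  pos 21: ')' -> close internal node _1 (now at depth 1)
  pos 26: ')' -> close internal node _0 (now at depth 0)
Total internal nodes: 4
BFS adjacency from root:
  _0: Y _1 E T
  _1: _2 Z G
  _2: W N _3
  _3: P S A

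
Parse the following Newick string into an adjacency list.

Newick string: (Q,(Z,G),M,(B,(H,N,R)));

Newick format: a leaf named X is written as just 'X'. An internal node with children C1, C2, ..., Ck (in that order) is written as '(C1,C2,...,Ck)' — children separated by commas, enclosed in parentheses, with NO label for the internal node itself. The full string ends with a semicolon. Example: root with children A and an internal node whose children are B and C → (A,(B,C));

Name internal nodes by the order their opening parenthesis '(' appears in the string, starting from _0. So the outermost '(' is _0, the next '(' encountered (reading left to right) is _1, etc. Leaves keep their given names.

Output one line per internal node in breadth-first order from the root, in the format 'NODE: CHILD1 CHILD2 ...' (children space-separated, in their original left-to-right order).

Answer: _0: Q _1 M _2
_1: Z G
_2: B _3
_3: H N R

Derivation:
Input: (Q,(Z,G),M,(B,(H,N,R)));
Scanning left-to-right, naming '(' by encounter order:
  pos 0: '(' -> open internal node _0 (depth 1)
  pos 3: '(' -> open internal node _1 (depth 2)
  pos 7: ')' -> close internal node _1 (now at depth 1)
  pos 11: '(' -> open internal node _2 (depth 2)
  pos 14: '(' -> open internal node _3 (depth 3)
  pos 20: ')' -> close internal node _3 (now at depth 2)
  pos 21: ')' -> close internal node _2 (now at depth 1)
  pos 22: ')' -> close internal node _0 (now at depth 0)
Total internal nodes: 4
BFS adjacency from root:
  _0: Q _1 M _2
  _1: Z G
  _2: B _3
  _3: H N R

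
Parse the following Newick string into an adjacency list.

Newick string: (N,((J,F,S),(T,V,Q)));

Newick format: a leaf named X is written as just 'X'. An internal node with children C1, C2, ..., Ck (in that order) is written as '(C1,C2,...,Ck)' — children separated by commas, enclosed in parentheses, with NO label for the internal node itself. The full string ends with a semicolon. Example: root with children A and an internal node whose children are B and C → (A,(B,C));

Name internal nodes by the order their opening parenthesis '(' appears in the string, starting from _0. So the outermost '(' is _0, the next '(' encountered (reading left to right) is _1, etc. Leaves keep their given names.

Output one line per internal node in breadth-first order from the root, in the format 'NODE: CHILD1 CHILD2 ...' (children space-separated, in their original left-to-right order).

Input: (N,((J,F,S),(T,V,Q)));
Scanning left-to-right, naming '(' by encounter order:
  pos 0: '(' -> open internal node _0 (depth 1)
  pos 3: '(' -> open internal node _1 (depth 2)
  pos 4: '(' -> open internal node _2 (depth 3)
  pos 10: ')' -> close internal node _2 (now at depth 2)
  pos 12: '(' -> open internal node _3 (depth 3)
  pos 18: ')' -> close internal node _3 (now at depth 2)
  pos 19: ')' -> close internal node _1 (now at depth 1)
  pos 20: ')' -> close internal node _0 (now at depth 0)
Total internal nodes: 4
BFS adjacency from root:
  _0: N _1
  _1: _2 _3
  _2: J F S
  _3: T V Q

Answer: _0: N _1
_1: _2 _3
_2: J F S
_3: T V Q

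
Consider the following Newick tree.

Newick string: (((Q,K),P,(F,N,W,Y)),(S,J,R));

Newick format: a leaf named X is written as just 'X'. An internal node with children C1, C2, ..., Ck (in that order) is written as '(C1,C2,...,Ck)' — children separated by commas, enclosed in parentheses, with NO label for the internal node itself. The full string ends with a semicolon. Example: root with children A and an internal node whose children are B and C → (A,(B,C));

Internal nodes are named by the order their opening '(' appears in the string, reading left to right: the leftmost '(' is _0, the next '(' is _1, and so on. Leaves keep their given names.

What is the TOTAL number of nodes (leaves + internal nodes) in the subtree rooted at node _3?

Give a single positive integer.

Answer: 5

Derivation:
Newick: (((Q,K),P,(F,N,W,Y)),(S,J,R));
Locate _3: it is the '(' at position 10 (the 4th '(' reading left to right).
Query: subtree rooted at _3
_3: subtree_size = 1 + 4
  F: subtree_size = 1 + 0
  N: subtree_size = 1 + 0
  W: subtree_size = 1 + 0
  Y: subtree_size = 1 + 0
Total subtree size of _3: 5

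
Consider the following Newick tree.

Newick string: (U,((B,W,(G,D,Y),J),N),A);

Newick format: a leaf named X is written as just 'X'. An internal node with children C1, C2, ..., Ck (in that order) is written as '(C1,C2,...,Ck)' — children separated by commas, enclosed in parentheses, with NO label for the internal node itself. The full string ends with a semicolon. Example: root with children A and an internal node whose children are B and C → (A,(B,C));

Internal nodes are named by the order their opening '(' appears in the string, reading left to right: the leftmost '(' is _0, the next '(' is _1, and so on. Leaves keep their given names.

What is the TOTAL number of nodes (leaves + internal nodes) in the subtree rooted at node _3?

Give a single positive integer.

Newick: (U,((B,W,(G,D,Y),J),N),A);
Locate _3: it is the '(' at position 9 (the 4th '(' reading left to right).
Query: subtree rooted at _3
_3: subtree_size = 1 + 3
  G: subtree_size = 1 + 0
  D: subtree_size = 1 + 0
  Y: subtree_size = 1 + 0
Total subtree size of _3: 4

Answer: 4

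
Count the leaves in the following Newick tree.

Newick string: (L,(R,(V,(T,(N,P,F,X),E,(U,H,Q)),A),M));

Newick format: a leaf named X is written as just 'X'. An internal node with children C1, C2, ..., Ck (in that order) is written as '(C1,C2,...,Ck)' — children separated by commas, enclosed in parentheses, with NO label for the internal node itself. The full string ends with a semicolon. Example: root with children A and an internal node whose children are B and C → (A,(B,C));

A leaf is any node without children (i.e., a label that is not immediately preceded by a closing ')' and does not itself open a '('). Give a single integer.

Answer: 14

Derivation:
Newick: (L,(R,(V,(T,(N,P,F,X),E,(U,H,Q)),A),M));
Scan left-to-right; a leaf is any maximal label run not followed by '(':
  pos 1: leaf 'L' → count = 1
  pos 4: leaf 'R' → count = 2
  pos 7: leaf 'V' → count = 3
  pos 10: leaf 'T' → count = 4
  pos 13: leaf 'N' → count = 5
  pos 15: leaf 'P' → count = 6
  pos 17: leaf 'F' → count = 7
  pos 19: leaf 'X' → count = 8
  pos 22: leaf 'E' → count = 9
  pos 25: leaf 'U' → count = 10
  pos 27: leaf 'H' → count = 11
  pos 29: leaf 'Q' → count = 12
  pos 33: leaf 'A' → count = 13
  pos 36: leaf 'M' → count = 14
Total leaves: 14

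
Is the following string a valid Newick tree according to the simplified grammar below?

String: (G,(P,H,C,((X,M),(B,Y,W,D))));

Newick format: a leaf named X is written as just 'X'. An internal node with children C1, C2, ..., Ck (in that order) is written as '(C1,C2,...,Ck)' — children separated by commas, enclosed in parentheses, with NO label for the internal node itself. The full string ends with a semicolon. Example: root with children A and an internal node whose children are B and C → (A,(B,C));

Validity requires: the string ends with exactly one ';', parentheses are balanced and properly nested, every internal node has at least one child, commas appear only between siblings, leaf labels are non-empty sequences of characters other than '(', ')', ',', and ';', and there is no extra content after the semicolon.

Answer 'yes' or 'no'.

Answer: yes

Derivation:
Input: (G,(P,H,C,((X,M),(B,Y,W,D))));
Paren balance: 5 '(' vs 5 ')' OK
Ends with single ';': True
Full parse: OK
Valid: True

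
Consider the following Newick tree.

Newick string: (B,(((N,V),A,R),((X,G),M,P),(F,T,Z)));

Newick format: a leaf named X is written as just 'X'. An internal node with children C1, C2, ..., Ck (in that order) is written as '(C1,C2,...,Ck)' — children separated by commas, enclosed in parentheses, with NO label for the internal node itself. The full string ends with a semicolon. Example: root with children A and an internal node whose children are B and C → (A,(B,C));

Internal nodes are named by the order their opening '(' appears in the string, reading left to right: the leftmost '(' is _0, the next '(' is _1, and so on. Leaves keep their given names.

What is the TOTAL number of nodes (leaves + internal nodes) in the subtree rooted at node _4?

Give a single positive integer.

Newick: (B,(((N,V),A,R),((X,G),M,P),(F,T,Z)));
Locate _4: it is the '(' at position 16 (the 5th '(' reading left to right).
Query: subtree rooted at _4
_4: subtree_size = 1 + 5
  _5: subtree_size = 1 + 2
    X: subtree_size = 1 + 0
    G: subtree_size = 1 + 0
  M: subtree_size = 1 + 0
  P: subtree_size = 1 + 0
Total subtree size of _4: 6

Answer: 6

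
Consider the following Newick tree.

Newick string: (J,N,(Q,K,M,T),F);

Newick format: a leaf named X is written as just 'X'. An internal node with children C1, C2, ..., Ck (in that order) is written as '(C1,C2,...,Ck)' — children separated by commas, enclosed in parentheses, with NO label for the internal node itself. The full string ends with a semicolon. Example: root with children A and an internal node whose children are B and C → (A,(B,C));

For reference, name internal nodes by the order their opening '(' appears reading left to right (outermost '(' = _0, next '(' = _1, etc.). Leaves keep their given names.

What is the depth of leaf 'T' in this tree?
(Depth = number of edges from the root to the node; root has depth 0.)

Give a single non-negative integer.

Answer: 2

Derivation:
Newick: (J,N,(Q,K,M,T),F);
Naming internals by '(' encounter order: outermost '(' = _0, next = _1, ...
Query node: T
Path from root: _0 -> _1 -> T
Depth of T: 2 (number of edges from root)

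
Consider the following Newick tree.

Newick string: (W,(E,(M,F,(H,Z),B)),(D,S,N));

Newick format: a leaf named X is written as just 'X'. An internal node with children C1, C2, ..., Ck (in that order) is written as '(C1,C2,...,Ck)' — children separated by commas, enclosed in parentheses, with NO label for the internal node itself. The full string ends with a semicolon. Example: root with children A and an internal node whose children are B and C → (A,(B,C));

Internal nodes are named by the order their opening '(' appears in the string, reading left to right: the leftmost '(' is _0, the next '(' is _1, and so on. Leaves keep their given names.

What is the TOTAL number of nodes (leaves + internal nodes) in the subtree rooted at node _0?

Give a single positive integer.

Answer: 15

Derivation:
Newick: (W,(E,(M,F,(H,Z),B)),(D,S,N));
Locate _0: it is the '(' at position 0 (the 1st '(' reading left to right).
Query: subtree rooted at _0
_0: subtree_size = 1 + 14
  W: subtree_size = 1 + 0
  _1: subtree_size = 1 + 8
    E: subtree_size = 1 + 0
    _2: subtree_size = 1 + 6
      M: subtree_size = 1 + 0
      F: subtree_size = 1 + 0
      _3: subtree_size = 1 + 2
        H: subtree_size = 1 + 0
        Z: subtree_size = 1 + 0
      B: subtree_size = 1 + 0
  _4: subtree_size = 1 + 3
    D: subtree_size = 1 + 0
    S: subtree_size = 1 + 0
    N: subtree_size = 1 + 0
Total subtree size of _0: 15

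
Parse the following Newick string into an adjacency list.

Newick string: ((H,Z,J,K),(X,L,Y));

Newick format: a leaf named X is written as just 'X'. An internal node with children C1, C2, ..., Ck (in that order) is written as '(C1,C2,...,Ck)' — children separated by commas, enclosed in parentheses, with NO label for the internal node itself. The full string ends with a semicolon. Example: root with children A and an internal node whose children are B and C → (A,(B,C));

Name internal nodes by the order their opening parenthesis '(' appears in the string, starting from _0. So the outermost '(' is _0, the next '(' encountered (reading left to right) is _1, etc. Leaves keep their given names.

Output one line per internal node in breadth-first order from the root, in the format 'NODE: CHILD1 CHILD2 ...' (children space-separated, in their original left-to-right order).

Input: ((H,Z,J,K),(X,L,Y));
Scanning left-to-right, naming '(' by encounter order:
  pos 0: '(' -> open internal node _0 (depth 1)
  pos 1: '(' -> open internal node _1 (depth 2)
  pos 9: ')' -> close internal node _1 (now at depth 1)
  pos 11: '(' -> open internal node _2 (depth 2)
  pos 17: ')' -> close internal node _2 (now at depth 1)
  pos 18: ')' -> close internal node _0 (now at depth 0)
Total internal nodes: 3
BFS adjacency from root:
  _0: _1 _2
  _1: H Z J K
  _2: X L Y

Answer: _0: _1 _2
_1: H Z J K
_2: X L Y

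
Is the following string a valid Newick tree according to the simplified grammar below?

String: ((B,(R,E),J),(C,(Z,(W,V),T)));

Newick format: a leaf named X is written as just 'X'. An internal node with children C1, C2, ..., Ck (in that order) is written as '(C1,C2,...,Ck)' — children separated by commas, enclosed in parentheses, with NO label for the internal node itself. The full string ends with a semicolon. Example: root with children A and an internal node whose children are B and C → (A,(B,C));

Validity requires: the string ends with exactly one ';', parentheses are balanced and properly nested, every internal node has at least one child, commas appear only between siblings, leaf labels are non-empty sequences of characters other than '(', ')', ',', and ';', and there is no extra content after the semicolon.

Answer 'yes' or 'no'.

Input: ((B,(R,E),J),(C,(Z,(W,V),T)));
Paren balance: 6 '(' vs 6 ')' OK
Ends with single ';': True
Full parse: OK
Valid: True

Answer: yes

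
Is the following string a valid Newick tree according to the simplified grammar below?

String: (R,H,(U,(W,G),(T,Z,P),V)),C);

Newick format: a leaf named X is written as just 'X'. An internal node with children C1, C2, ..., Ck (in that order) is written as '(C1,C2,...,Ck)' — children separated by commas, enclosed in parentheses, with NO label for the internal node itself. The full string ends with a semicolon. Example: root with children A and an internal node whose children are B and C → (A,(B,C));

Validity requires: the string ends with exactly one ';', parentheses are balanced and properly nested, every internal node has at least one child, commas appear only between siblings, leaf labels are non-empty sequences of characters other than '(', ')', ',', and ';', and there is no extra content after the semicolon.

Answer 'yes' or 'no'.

Answer: no

Derivation:
Input: (R,H,(U,(W,G),(T,Z,P),V)),C);
Paren balance: 4 '(' vs 5 ')' MISMATCH
Ends with single ';': True
Full parse: FAILS (extra content after tree at pos 25)
Valid: False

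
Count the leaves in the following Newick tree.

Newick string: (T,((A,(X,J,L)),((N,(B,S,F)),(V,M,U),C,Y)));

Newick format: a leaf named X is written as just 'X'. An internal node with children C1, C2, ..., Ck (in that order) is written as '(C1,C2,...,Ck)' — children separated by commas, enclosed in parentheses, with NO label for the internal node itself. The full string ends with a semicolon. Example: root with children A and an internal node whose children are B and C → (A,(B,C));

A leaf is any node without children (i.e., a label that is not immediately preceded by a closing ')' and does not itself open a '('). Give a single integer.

Answer: 14

Derivation:
Newick: (T,((A,(X,J,L)),((N,(B,S,F)),(V,M,U),C,Y)));
Scan left-to-right; a leaf is any maximal label run not followed by '(':
  pos 1: leaf 'T' → count = 1
  pos 5: leaf 'A' → count = 2
  pos 8: leaf 'X' → count = 3
  pos 10: leaf 'J' → count = 4
  pos 12: leaf 'L' → count = 5
  pos 18: leaf 'N' → count = 6
  pos 21: leaf 'B' → count = 7
  pos 23: leaf 'S' → count = 8
  pos 25: leaf 'F' → count = 9
  pos 30: leaf 'V' → count = 10
  pos 32: leaf 'M' → count = 11
  pos 34: leaf 'U' → count = 12
  pos 37: leaf 'C' → count = 13
  pos 39: leaf 'Y' → count = 14
Total leaves: 14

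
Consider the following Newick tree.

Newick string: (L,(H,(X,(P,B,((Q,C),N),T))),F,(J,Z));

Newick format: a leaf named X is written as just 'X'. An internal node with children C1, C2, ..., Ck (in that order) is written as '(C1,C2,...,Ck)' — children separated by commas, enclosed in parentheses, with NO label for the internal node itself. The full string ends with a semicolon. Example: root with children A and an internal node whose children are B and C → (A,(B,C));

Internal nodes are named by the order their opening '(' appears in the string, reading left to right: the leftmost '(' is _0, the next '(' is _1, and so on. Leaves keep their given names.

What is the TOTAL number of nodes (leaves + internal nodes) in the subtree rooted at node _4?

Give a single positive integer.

Answer: 5

Derivation:
Newick: (L,(H,(X,(P,B,((Q,C),N),T))),F,(J,Z));
Locate _4: it is the '(' at position 14 (the 5th '(' reading left to right).
Query: subtree rooted at _4
_4: subtree_size = 1 + 4
  _5: subtree_size = 1 + 2
    Q: subtree_size = 1 + 0
    C: subtree_size = 1 + 0
  N: subtree_size = 1 + 0
Total subtree size of _4: 5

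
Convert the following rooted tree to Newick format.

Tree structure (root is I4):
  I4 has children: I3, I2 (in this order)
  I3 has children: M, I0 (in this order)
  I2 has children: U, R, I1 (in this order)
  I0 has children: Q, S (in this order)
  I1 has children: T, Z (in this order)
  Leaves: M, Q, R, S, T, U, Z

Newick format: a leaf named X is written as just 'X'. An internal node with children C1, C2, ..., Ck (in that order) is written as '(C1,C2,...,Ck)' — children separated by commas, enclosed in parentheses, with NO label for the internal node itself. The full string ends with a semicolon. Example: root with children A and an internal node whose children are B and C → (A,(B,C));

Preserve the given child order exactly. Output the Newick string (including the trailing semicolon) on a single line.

internal I4 with children ['I3', 'I2']
  internal I3 with children ['M', 'I0']
    leaf 'M' → 'M'
    internal I0 with children ['Q', 'S']
      leaf 'Q' → 'Q'
      leaf 'S' → 'S'
    → '(Q,S)'
  → '(M,(Q,S))'
  internal I2 with children ['U', 'R', 'I1']
    leaf 'U' → 'U'
    leaf 'R' → 'R'
    internal I1 with children ['T', 'Z']
      leaf 'T' → 'T'
      leaf 'Z' → 'Z'
    → '(T,Z)'
  → '(U,R,(T,Z))'
→ '((M,(Q,S)),(U,R,(T,Z)))'
Final: ((M,(Q,S)),(U,R,(T,Z)));

Answer: ((M,(Q,S)),(U,R,(T,Z)));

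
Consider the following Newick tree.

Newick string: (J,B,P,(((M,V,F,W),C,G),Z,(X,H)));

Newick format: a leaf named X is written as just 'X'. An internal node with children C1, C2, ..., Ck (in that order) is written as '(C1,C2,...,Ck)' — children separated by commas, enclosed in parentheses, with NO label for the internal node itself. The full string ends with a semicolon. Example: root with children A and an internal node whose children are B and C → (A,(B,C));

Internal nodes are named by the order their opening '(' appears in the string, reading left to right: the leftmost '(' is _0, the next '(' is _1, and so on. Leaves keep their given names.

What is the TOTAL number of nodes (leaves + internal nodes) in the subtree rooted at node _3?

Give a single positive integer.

Newick: (J,B,P,(((M,V,F,W),C,G),Z,(X,H)));
Locate _3: it is the '(' at position 9 (the 4th '(' reading left to right).
Query: subtree rooted at _3
_3: subtree_size = 1 + 4
  M: subtree_size = 1 + 0
  V: subtree_size = 1 + 0
  F: subtree_size = 1 + 0
  W: subtree_size = 1 + 0
Total subtree size of _3: 5

Answer: 5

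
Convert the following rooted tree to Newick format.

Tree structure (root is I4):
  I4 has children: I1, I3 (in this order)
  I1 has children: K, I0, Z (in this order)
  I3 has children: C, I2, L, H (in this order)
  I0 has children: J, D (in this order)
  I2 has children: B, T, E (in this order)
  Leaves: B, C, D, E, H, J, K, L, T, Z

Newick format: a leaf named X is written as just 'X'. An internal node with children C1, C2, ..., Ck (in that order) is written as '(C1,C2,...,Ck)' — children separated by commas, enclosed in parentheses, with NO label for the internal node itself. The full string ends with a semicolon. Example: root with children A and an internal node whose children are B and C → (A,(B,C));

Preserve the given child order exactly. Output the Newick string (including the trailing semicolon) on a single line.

Answer: ((K,(J,D),Z),(C,(B,T,E),L,H));

Derivation:
internal I4 with children ['I1', 'I3']
  internal I1 with children ['K', 'I0', 'Z']
    leaf 'K' → 'K'
    internal I0 with children ['J', 'D']
      leaf 'J' → 'J'
      leaf 'D' → 'D'
    → '(J,D)'
    leaf 'Z' → 'Z'
  → '(K,(J,D),Z)'
  internal I3 with children ['C', 'I2', 'L', 'H']
    leaf 'C' → 'C'
    internal I2 with children ['B', 'T', 'E']
      leaf 'B' → 'B'
      leaf 'T' → 'T'
      leaf 'E' → 'E'
    → '(B,T,E)'
    leaf 'L' → 'L'
    leaf 'H' → 'H'
  → '(C,(B,T,E),L,H)'
→ '((K,(J,D),Z),(C,(B,T,E),L,H))'
Final: ((K,(J,D),Z),(C,(B,T,E),L,H));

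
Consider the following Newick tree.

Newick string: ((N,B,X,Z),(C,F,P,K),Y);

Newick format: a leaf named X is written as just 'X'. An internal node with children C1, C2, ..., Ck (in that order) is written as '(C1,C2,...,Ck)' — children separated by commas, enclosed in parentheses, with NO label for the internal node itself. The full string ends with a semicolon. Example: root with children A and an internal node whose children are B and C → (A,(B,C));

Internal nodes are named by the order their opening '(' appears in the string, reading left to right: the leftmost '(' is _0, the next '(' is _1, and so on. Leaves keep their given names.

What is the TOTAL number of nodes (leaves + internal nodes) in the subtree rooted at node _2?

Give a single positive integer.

Answer: 5

Derivation:
Newick: ((N,B,X,Z),(C,F,P,K),Y);
Locate _2: it is the '(' at position 11 (the 3rd '(' reading left to right).
Query: subtree rooted at _2
_2: subtree_size = 1 + 4
  C: subtree_size = 1 + 0
  F: subtree_size = 1 + 0
  P: subtree_size = 1 + 0
  K: subtree_size = 1 + 0
Total subtree size of _2: 5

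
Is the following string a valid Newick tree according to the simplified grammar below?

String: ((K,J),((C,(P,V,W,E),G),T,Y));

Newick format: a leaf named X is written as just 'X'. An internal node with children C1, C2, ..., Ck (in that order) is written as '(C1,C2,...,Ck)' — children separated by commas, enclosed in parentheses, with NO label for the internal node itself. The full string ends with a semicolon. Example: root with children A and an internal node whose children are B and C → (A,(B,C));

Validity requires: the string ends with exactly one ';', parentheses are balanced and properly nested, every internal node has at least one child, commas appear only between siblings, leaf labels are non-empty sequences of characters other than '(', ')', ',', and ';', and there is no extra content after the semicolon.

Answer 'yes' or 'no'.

Answer: yes

Derivation:
Input: ((K,J),((C,(P,V,W,E),G),T,Y));
Paren balance: 5 '(' vs 5 ')' OK
Ends with single ';': True
Full parse: OK
Valid: True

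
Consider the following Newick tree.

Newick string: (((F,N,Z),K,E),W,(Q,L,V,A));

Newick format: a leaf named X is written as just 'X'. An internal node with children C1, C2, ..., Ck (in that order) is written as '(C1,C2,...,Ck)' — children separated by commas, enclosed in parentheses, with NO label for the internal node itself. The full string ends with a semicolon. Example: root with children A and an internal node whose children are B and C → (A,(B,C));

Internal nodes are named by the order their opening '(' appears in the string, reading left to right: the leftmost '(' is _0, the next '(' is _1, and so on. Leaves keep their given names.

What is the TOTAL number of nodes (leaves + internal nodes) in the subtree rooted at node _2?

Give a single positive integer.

Answer: 4

Derivation:
Newick: (((F,N,Z),K,E),W,(Q,L,V,A));
Locate _2: it is the '(' at position 2 (the 3rd '(' reading left to right).
Query: subtree rooted at _2
_2: subtree_size = 1 + 3
  F: subtree_size = 1 + 0
  N: subtree_size = 1 + 0
  Z: subtree_size = 1 + 0
Total subtree size of _2: 4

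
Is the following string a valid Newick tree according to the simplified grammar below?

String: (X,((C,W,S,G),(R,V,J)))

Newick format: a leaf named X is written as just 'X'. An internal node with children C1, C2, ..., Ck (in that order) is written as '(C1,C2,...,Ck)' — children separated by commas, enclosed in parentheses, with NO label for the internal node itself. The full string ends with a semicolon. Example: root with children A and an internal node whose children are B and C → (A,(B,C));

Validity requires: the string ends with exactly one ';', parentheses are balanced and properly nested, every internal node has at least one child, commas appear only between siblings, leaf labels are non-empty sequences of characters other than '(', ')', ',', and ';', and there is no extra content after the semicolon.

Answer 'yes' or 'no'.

Answer: no

Derivation:
Input: (X,((C,W,S,G),(R,V,J)))
Paren balance: 4 '(' vs 4 ')' OK
Ends with single ';': False
Full parse: FAILS (must end with ;)
Valid: False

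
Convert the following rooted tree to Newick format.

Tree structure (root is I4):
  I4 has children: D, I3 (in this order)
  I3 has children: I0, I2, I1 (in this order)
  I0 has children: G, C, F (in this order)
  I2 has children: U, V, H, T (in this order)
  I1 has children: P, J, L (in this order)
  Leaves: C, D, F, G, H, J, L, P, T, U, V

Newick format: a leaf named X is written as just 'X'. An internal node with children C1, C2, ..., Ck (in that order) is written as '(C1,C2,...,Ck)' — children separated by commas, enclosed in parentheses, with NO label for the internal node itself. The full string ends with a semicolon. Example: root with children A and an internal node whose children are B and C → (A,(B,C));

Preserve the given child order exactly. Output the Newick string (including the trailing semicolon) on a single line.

internal I4 with children ['D', 'I3']
  leaf 'D' → 'D'
  internal I3 with children ['I0', 'I2', 'I1']
    internal I0 with children ['G', 'C', 'F']
      leaf 'G' → 'G'
      leaf 'C' → 'C'
      leaf 'F' → 'F'
    → '(G,C,F)'
    internal I2 with children ['U', 'V', 'H', 'T']
      leaf 'U' → 'U'
      leaf 'V' → 'V'
      leaf 'H' → 'H'
      leaf 'T' → 'T'
    → '(U,V,H,T)'
    internal I1 with children ['P', 'J', 'L']
      leaf 'P' → 'P'
      leaf 'J' → 'J'
      leaf 'L' → 'L'
    → '(P,J,L)'
  → '((G,C,F),(U,V,H,T),(P,J,L))'
→ '(D,((G,C,F),(U,V,H,T),(P,J,L)))'
Final: (D,((G,C,F),(U,V,H,T),(P,J,L)));

Answer: (D,((G,C,F),(U,V,H,T),(P,J,L)));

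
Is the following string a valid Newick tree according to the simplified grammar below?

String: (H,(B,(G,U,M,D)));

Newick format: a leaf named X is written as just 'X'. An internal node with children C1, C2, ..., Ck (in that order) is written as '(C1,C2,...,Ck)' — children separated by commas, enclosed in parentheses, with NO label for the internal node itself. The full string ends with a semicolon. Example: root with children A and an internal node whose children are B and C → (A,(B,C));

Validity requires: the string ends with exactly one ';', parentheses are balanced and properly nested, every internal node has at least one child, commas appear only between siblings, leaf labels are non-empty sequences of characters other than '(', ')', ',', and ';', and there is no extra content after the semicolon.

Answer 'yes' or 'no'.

Answer: yes

Derivation:
Input: (H,(B,(G,U,M,D)));
Paren balance: 3 '(' vs 3 ')' OK
Ends with single ';': True
Full parse: OK
Valid: True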